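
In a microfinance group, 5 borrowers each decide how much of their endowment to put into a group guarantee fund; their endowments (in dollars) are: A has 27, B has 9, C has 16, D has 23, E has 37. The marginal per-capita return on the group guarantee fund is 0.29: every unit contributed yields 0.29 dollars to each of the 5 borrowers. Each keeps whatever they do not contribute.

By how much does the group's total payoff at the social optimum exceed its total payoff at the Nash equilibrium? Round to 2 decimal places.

The private return per contributed unit is 0.29 < 1 for everyone, so the Nash equilibrium is zero contribution and the group total is Σ E_j = 27 + 9 + 16 + 23 + 37 = 112.
Each contributed unit returns 1.450 to the group, so the social optimum is full contribution by everyone: group total = 1.450 × 112 = 162.40.
Efficiency loss = (1.450 − 1) × 112 = 50.40.

50.40 dollars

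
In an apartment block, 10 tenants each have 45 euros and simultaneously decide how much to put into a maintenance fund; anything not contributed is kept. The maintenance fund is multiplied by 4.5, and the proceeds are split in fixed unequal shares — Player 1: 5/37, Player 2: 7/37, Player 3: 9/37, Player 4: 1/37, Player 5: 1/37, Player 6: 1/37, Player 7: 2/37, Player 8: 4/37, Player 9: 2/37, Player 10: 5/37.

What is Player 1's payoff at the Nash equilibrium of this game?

72.36 euros

Each unit j contributes comes back to j as 4.5 × (j's share), so j prefers to contribute only if that share exceeds 1/4.5 = 0.2222; otherwise keeping the unit dominates.
Only Player 3 (9/37) clears that bar, contributing 45; the remaining 9 contribute 0. Total contributed: 45.
Player 1 keeps 45 and receives 4.5 × 45 × 5/37 = 27.36 from the maintenance fund, for a payoff of 72.36.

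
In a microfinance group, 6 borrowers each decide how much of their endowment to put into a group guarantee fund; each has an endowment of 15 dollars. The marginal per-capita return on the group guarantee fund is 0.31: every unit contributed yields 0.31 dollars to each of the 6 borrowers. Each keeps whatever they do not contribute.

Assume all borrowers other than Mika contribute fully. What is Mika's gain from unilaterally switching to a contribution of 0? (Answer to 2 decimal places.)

Switching from a contribution of 15 to 0 lets Mika keep an extra 15 dollars, but lowers the group guarantee fund by 15, which costs Mika their own share of that drop: 0.31 × 15 = 4.65.
Net gain = 15 − 4.65 = 10.35. The private return per contributed unit (0.31) is below 1, so free-riding is indeed the best response regardless of what the others do.

10.35 dollars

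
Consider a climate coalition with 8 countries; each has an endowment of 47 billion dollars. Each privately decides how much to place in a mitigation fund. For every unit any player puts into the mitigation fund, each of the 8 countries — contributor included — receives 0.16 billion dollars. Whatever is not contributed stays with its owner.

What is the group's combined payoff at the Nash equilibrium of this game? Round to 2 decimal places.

376.00 billion dollars

The private return per contributed unit is 0.16 < 1, so contributing 0 is dominant for every player. At the Nash equilibrium everyone keeps their 47, and the group total is 8 × 47 = 376.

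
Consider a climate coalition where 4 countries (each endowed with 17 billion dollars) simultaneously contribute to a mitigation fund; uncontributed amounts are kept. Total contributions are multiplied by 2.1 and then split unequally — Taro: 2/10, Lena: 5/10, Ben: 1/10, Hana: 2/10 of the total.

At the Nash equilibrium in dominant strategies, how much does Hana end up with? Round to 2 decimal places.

24.14 billion dollars

For player j, contributing a unit is worthwhile iff 2.1 × (j's share) ≥ 1, i.e. iff j's share is at least 0.4762.
The only share above 0.4762 is Lena's 5/10, contributing 17; the remaining 3 contribute 0. Total contributed: 17.
Hana keeps 17 and receives 2.1 × 17 × 2/10 = 7.14 from the mitigation fund, for a payoff of 24.14.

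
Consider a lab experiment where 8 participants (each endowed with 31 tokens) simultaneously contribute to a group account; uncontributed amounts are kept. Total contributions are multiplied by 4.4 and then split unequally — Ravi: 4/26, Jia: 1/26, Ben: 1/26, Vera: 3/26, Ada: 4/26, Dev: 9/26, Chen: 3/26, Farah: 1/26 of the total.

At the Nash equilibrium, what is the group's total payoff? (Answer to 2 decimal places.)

A player with share s gets back 4.4·s per unit contributed, so full contribution is dominant for anyone with s > 1/4.4 = 0.2273 and zero contribution is dominant for anyone below.
Only Dev (9/26) clears that bar, contributing 31; the remaining 7 contribute 0. Total contributed: 31.
The group account pays out 4.4 × 31 = 136.40 in total (split across the unequal shares, but the aggregate is all that matters for the group sum).
The 7 free-riders keep 31 each, adding 217. Group total = 217 + 136.40 = 353.40.

353.40 tokens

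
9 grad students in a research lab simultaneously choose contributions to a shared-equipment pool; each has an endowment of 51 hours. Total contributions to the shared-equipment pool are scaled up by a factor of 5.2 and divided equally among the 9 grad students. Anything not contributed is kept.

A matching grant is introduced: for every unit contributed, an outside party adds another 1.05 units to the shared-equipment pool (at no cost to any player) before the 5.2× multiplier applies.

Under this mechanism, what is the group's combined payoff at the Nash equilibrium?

The effective private return per unit is now 5.2 × 2.05 / 9 = 1.1844 > 1, so every player's dominant strategy flips to full contribution.
So the Nash equilibrium is full contribution by all 9; the group earns 5.2 × 2.05 × 459 = 4892.94.

4892.94 hours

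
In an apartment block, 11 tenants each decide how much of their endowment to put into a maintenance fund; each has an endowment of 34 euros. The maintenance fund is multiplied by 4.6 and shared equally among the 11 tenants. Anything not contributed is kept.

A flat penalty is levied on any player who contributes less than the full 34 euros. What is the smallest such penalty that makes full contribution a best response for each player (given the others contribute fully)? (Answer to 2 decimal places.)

19.78 euros

Given the others contribute fully, the best deviation is to contribute 0 (any partial contribution still incurs the fine and gives up units whose private return 0.4182 is below 1).
Deviating from 34 to 0 saves 34 euros but forfeits the deviator's share of the drop in the maintenance fund: 4.6/11 × 34 = 14.22.
So the deviation gain is 34 − 14.22 = 19.78, and the fine must be at least 19.78 euros to wipe it out.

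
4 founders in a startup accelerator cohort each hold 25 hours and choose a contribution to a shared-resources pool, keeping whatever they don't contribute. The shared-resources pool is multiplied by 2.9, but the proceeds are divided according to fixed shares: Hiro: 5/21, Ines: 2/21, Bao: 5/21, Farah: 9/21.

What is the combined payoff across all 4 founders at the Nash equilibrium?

147.50 hours

Each unit j contributes comes back to j as 2.9 × (j's share), so j prefers to contribute only if that share exceeds 1/2.9 = 0.3448; otherwise keeping the unit dominates.
The only share above 0.3448 is Farah's 9/21, contributing 25; the remaining 3 contribute 0. Total contributed: 25.
The shared-resources pool pays out 2.9 × 25 = 72.50 in total (split across the unequal shares, but the aggregate is all that matters for the group sum).
The 3 free-riders keep 25 each, adding 75. Group total = 75 + 72.50 = 147.50.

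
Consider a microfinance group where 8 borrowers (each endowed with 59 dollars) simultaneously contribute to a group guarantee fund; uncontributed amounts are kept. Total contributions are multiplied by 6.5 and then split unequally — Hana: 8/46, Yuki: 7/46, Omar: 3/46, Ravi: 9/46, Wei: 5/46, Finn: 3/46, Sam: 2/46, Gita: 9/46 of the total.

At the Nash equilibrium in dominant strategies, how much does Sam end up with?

109.02 dollars

For player j, contributing a unit is worthwhile iff 6.5 × (j's share) ≥ 1, i.e. iff j's share is at least 0.1538.
Hana, Ravi and Gita are above the threshold, contributing 59 each; the remaining 5 contribute 0. Total contributed: 177.
Sam keeps 59 and receives 6.5 × 177 × 2/46 = 50.02 from the group guarantee fund, for a payoff of 109.02.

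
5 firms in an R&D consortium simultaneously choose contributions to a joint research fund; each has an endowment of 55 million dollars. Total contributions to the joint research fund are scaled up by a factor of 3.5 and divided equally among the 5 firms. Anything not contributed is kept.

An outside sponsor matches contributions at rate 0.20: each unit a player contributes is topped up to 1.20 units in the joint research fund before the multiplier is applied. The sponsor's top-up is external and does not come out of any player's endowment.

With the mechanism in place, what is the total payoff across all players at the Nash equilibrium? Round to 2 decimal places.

275.00 million dollars

The effective private return is 3.5 × 1.20 / 5 = 0.8400, which is still under 1, so the mechanism doesn't change anyone's dominant strategy: zero contribution.
Everyone keeps their endowment and the group total is 5 × 55 = 275.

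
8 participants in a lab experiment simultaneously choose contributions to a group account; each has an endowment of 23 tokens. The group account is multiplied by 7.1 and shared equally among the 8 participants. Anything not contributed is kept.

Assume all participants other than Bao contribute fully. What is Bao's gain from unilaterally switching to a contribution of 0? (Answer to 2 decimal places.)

2.59 tokens

Switching from a contribution of 23 to 0 lets Bao keep an extra 23 tokens, but lowers the group account by 23, which costs Bao their own share of that drop: 7.1/8 × 23 = 20.41.
Net gain = 23 − 20.41 = 2.59. The private return per contributed unit (0.8875) is below 1, so free-riding is indeed the best response regardless of what the others do.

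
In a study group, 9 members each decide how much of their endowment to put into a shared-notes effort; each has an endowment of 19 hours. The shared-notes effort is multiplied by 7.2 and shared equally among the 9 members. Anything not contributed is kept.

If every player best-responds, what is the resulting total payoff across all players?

Each contributed unit returns 7.2/9 = 0.8000 to its contributor — below 1 — so contributing 0 is dominant for every player. At the Nash equilibrium everyone keeps their 19, and the group total is 9 × 19 = 171.

171.00 hours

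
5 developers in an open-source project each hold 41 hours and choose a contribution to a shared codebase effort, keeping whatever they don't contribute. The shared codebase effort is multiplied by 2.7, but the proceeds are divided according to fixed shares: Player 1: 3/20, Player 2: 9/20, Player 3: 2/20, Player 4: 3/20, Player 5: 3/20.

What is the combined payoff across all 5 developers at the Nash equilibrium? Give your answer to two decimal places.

A player with share s gets back 2.7·s per unit contributed, so full contribution is dominant for anyone with s > 1/2.7 = 0.3704 and zero contribution is dominant for anyone below.
Only Player 2 (9/20) clears that bar, contributing 41; the remaining 4 contribute 0. Total contributed: 41.
The shared codebase effort pays out 2.7 × 41 = 110.70 in total (split across the unequal shares, but the aggregate is all that matters for the group sum).
The 4 free-riders keep 41 each, adding 164. Group total = 164 + 110.70 = 274.70.

274.70 hours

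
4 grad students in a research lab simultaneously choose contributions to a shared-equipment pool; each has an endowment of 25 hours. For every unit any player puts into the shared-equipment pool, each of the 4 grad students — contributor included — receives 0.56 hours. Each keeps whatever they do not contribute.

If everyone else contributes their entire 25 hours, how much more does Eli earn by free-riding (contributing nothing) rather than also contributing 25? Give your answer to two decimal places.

11.00 hours

Switching from a contribution of 25 to 0 lets Eli keep an extra 25 hours, but lowers the shared-equipment pool by 25, which costs Eli their own share of that drop: 0.56 × 25 = 14.00.
Net gain = 25 − 14.00 = 11.00. The private return per contributed unit (0.56) is below 1, so free-riding is indeed the best response regardless of what the others do.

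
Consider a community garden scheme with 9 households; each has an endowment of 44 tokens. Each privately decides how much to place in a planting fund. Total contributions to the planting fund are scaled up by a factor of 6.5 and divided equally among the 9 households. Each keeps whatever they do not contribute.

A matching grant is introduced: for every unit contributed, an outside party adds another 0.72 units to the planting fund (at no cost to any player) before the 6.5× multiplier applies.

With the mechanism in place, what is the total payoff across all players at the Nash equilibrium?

4427.28 tokens

Under the mechanism each unit contributed yields 6.5 × 1.72 / 9 = 1.2422 back to its contributor per unit of net cost, which exceeds 1, making full contribution the dominant choice for everyone.
So the Nash equilibrium is full contribution by all 9; the group earns 6.5 × 1.72 × 396 = 4427.28.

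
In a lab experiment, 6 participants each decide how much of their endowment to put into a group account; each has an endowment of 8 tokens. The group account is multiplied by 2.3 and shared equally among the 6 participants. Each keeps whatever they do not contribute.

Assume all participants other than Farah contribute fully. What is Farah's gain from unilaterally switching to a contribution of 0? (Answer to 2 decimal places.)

4.93 tokens

Switching from a contribution of 8 to 0 lets Farah keep an extra 8 tokens, but lowers the group account by 8, which costs Farah their own share of that drop: 2.3/6 × 8 = 3.07.
Net gain = 8 − 3.07 = 4.93. The private return per contributed unit (0.3833) is below 1, so free-riding is indeed the best response regardless of what the others do.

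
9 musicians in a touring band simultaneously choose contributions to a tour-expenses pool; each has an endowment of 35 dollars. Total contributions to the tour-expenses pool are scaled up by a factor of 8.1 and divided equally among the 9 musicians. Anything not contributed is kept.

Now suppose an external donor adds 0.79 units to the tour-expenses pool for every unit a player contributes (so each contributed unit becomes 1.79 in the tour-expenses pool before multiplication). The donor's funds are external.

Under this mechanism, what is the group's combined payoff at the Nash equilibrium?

The effective private return per unit is now 8.1 × 1.79 / 9 = 1.6110 > 1, so every player's dominant strategy flips to full contribution.
At the Nash equilibrium everyone contributes 35. Group total payoff = 8.1 × 1.79 × 315 = 4567.19.

4567.19 dollars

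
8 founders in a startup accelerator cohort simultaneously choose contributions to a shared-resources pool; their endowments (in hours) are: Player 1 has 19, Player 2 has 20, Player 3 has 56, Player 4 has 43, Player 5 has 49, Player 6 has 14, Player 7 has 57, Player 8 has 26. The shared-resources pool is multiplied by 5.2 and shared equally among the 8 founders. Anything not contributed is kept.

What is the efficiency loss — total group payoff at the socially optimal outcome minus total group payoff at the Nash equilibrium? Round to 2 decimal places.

1192.80 hours

The private return per contributed unit is 5.2/8 = 0.6500 < 1 for every player regardless of endowment, so the Nash equilibrium is zero contribution and the group total is Σ E_j = 19 + 20 + 56 + 43 + 49 + 14 + 57 + 26 = 284.
Each contributed unit returns 5.200 to the group, so the social optimum is full contribution by everyone: group total = 5.200 × 284 = 1476.80.
Efficiency loss = (5.200 − 1) × 284 = 1192.80.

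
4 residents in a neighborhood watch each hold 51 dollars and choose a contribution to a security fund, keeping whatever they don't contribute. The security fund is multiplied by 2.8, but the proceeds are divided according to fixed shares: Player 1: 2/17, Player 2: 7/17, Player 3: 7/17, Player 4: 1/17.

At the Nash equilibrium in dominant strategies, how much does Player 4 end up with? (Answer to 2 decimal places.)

Player j's private return per contributed unit is 2.8 × (j's share). Contributing is weakly dominant for j when that share is at least 1/2.8 = 0.3571, and contributing 0 is dominant otherwise.
Player 2 and Player 3 are above the threshold, contributing 51 each; the remaining 2 contribute 0. Total contributed: 102.
Player 4 keeps 51 and receives 2.8 × 102 × 1/17 = 16.80 from the security fund, for a payoff of 67.80.

67.80 dollars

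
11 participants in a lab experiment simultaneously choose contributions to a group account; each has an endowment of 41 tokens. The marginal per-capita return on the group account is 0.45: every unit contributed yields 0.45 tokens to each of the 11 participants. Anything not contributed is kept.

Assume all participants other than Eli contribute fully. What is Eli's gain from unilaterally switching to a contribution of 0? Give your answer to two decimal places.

22.55 tokens

Switching from a contribution of 41 to 0 lets Eli keep an extra 41 tokens, but lowers the group account by 41, which costs Eli their own share of that drop: 0.45 × 41 = 18.45.
Net gain = 41 − 18.45 = 22.55. The private return per contributed unit (0.45) is below 1, so free-riding is indeed the best response regardless of what the others do.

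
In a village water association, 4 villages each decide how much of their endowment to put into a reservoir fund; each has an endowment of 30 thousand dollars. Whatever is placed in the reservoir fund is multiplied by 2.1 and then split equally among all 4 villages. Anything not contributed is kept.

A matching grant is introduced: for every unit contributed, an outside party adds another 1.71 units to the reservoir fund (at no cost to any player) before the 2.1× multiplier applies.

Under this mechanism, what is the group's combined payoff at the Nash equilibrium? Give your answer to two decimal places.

The effective private return per unit is now 2.1 × 2.71 / 4 = 1.4228 > 1, so every player's dominant strategy flips to full contribution.
So the Nash equilibrium is full contribution by all 4; the group earns 2.1 × 2.71 × 120 = 682.92.

682.92 thousand dollars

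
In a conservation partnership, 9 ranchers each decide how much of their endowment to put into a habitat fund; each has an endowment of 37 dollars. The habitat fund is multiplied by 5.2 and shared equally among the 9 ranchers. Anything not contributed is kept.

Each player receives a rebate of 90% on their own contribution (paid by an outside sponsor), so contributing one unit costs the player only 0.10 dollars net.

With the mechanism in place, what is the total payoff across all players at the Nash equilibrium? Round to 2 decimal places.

With the mechanism, a contributed unit returns (5.2/9) / 0.10 = 5.7778 per unit of net cost to the contributor — now above 1 — so contributing fully is weakly dominant for every player.
At the Nash equilibrium everyone contributes 37. Group total payoff = 9 × (37 × 0.90 + 5.2 × 37) = 2031.30.

2031.30 dollars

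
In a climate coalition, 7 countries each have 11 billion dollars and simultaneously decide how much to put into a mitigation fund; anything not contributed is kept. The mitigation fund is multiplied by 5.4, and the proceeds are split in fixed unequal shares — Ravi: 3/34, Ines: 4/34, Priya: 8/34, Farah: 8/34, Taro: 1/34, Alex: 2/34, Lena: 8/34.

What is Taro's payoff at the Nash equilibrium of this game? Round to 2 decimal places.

A player with share s gets back 5.4·s per unit contributed, so full contribution is dominant for anyone with s > 1/5.4 = 0.1852 and zero contribution is dominant for anyone below.
Priya, Farah and Lena clear that bar, contributing 11 each; the remaining 4 contribute 0. Total contributed: 33.
Taro keeps 11 and receives 5.4 × 33 × 1/34 = 5.24 from the mitigation fund, for a payoff of 16.24.

16.24 billion dollars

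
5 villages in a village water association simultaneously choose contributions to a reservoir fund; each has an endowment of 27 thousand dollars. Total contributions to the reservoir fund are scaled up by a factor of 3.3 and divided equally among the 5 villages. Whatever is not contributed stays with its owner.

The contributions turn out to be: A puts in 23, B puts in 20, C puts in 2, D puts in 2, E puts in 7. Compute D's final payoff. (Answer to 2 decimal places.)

60.64 thousand dollars

Total contributed: 23 + 20 + 2 + 2 + 7 = 54.
Each receives 3.3 × 54 / 5 = 35.64 from the reservoir fund.
D keeps 27 − 2 = 25, so D's payoff is 25 + 35.64 = 60.64.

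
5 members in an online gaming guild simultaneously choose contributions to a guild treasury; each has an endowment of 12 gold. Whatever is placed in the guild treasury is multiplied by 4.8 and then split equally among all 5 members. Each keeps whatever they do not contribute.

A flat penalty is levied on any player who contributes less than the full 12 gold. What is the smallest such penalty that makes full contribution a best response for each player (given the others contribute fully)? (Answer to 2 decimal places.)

Given the others contribute fully, the best deviation is to contribute 0 (any partial contribution still incurs the fine and gives up units whose private return 0.9600 is below 1).
Deviating from 12 to 0 saves 12 gold but forfeits the deviator's share of the drop in the guild treasury: 4.8/5 × 12 = 11.52.
So the deviation gain is 12 − 11.52 = 0.48, and the fine must be at least 0.48 gold to wipe it out.

0.48 gold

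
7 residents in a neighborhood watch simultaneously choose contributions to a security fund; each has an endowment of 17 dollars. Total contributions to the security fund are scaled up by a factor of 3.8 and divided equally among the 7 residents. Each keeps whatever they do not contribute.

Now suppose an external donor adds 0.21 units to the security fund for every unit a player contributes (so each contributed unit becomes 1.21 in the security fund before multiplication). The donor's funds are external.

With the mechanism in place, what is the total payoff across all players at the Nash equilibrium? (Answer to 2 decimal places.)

The effective private return is 3.8 × 1.21 / 7 = 0.6569, which is still under 1, so the mechanism doesn't change anyone's dominant strategy: zero contribution.
At the Nash equilibrium no one contributes; group total payoff = 7 × 17 = 119.

119.00 dollars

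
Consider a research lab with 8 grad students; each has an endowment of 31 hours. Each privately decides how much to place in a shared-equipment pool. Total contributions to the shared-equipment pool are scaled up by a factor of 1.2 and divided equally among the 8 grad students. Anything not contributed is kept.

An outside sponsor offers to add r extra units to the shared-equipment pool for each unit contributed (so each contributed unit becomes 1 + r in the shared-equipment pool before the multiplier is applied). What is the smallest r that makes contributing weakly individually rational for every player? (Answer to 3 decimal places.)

5.667

With matching at rate r, one contributed unit becomes (1 + r) in the shared-equipment pool and returns 1.2 × (1 + r) / 8 to the contributor.
Setting this equal to 1: 1 + r = 8/1.2 = 6.6667.
So the minimum matching rate is r = 6.6667 − 1 = 5.667.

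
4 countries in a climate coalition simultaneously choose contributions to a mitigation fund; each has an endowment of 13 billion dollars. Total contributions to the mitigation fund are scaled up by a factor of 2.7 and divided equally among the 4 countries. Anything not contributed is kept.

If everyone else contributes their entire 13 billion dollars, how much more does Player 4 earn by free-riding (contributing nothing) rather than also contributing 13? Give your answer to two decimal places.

Switching from a contribution of 13 to 0 lets Player 4 keep an extra 13 billion dollars, but lowers the mitigation fund by 13, which costs Player 4 their own share of that drop: 2.7/4 × 13 = 8.77.
Net gain = 13 − 8.77 = 4.23. The private return per contributed unit (0.6750) is below 1, so free-riding is indeed the best response regardless of what the others do.

4.23 billion dollars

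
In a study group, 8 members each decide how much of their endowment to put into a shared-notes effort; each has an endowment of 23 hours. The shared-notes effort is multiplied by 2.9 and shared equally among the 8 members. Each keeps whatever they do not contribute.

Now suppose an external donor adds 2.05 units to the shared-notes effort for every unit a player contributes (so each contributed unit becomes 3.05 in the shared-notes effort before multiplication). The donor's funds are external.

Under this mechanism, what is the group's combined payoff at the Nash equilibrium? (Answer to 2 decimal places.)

1627.48 hours

With the mechanism, a contributed unit returns 2.9 × 3.05 / 8 = 1.1056 per unit of net cost to the contributor — now above 1 — so contributing fully is weakly dominant for every player.
At the Nash equilibrium everyone contributes 23. Group total payoff = 2.9 × 3.05 × 184 = 1627.48.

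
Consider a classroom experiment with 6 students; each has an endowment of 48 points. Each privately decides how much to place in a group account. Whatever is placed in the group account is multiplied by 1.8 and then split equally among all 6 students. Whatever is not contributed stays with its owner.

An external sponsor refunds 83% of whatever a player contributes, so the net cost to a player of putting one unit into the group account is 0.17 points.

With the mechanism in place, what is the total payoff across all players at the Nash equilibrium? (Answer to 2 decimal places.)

With the mechanism, a contributed unit returns (1.8/6) / 0.17 = 1.7647 per unit of net cost to the contributor — now above 1 — so contributing fully is weakly dominant for every player.
At the Nash equilibrium everyone contributes 48. Group total payoff = 6 × (48 × 0.83 + 1.8 × 48) = 757.44.

757.44 points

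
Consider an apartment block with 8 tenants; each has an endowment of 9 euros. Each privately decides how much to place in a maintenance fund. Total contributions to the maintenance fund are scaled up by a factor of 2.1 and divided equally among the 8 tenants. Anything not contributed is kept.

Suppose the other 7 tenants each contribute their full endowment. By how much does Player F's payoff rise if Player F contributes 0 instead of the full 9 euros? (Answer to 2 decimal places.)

Switching from a contribution of 9 to 0 lets Player F keep an extra 9 euros, but lowers the maintenance fund by 9, which costs Player F their own share of that drop: 2.1/8 × 9 = 2.36.
Net gain = 9 − 2.36 = 6.64. The private return per contributed unit (0.2625) is below 1, so free-riding is indeed the best response regardless of what the others do.

6.64 euros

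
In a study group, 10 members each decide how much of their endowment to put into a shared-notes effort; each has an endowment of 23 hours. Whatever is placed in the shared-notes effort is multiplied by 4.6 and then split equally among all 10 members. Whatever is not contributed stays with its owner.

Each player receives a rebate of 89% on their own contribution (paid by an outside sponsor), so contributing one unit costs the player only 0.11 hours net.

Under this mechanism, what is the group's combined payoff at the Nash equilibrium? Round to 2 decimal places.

The effective private return per unit is now (4.6/10) / 0.11 = 4.1818 > 1, so every player's dominant strategy flips to full contribution.
At the Nash equilibrium everyone contributes 23. Group total payoff = 10 × (23 × 0.89 + 4.6 × 23) = 1262.70.

1262.70 hours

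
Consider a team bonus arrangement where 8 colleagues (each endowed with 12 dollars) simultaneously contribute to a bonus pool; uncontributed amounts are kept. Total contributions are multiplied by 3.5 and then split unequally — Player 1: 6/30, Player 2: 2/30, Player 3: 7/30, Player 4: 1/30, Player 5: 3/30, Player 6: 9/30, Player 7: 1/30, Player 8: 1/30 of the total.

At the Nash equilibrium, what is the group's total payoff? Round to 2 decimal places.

126.00 dollars

Each unit j contributes comes back to j as 3.5 × (j's share), so j prefers to contribute only if that share exceeds 1/3.5 = 0.2857; otherwise keeping the unit dominates.
The only share above 0.2857 is Player 6's 9/30, contributing 12; the remaining 7 contribute 0. Total contributed: 12.
The bonus pool pays out 3.5 × 12 = 42.00 in total (split across the unequal shares, but the aggregate is all that matters for the group sum).
The 7 free-riders keep 12 each, adding 84. Group total = 84 + 42.00 = 126.00.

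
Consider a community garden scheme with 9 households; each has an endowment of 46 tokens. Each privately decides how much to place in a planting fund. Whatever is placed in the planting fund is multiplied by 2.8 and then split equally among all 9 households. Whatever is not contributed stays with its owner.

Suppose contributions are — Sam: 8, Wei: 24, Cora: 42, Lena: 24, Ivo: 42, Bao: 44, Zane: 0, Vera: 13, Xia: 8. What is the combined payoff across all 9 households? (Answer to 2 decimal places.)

783.00 tokens

Total contributed: 8 + 24 + 42 + 24 + 42 + 44 + 0 + 13 + 8 = 205; total kept: 9 × 46 − 205 = 209.
The planting fund pays out 2.8 × 205 = 574.00 in aggregate.
Group total = 209 + 574.00 = 783.00.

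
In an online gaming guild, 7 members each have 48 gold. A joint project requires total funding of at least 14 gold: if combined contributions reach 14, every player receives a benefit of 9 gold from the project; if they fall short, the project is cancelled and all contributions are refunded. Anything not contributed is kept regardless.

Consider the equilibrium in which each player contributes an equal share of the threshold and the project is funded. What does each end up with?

Equal share of the threshold: 14/7 = 2.
At this profile no one gains by cutting their contribution: any cut drops the total below 14, the project is cancelled, contributions are refunded, and the deviator ends with 48, which is less than 48 − 2 + 9 = 55. Contributing more than 2 just wastes the excess. So contributing exactly 2 is a best response.
Each player's payoff: 48 − 2 + 9 = 55.

55 gold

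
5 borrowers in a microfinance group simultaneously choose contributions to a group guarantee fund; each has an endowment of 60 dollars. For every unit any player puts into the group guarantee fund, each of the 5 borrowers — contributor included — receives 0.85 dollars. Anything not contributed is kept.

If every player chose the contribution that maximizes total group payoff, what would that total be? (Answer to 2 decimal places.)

Each contributed unit returns 4.250 to the group as a whole (0.85 to each of 5 players), which exceeds 1, so the social optimum is full contribution: group total = 4.250 × 300 = 1275.00.

1275.00 dollars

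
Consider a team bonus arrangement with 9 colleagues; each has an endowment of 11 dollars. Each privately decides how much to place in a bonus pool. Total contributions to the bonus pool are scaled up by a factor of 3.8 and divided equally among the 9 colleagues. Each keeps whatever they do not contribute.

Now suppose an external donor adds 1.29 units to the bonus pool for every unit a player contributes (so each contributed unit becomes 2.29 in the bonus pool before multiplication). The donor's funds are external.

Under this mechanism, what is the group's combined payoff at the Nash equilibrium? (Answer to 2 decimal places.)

99.00 dollars

The effective private return is 3.8 × 2.29 / 9 = 0.9669, which is still under 1, so the mechanism doesn't change anyone's dominant strategy: zero contribution.
Everyone keeps their endowment and the group total is 9 × 11 = 99.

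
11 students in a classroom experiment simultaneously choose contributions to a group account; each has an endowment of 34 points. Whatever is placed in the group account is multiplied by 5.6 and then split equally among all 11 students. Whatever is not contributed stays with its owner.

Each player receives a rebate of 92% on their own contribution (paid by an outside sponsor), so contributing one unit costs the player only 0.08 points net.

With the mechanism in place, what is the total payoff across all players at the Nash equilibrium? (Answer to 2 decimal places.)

The effective private return per unit is now (5.6/11) / 0.08 = 6.3636 > 1, so every player's dominant strategy flips to full contribution.
At the Nash equilibrium everyone contributes 34. Group total payoff = 11 × (34 × 0.92 + 5.6 × 34) = 2438.48.

2438.48 points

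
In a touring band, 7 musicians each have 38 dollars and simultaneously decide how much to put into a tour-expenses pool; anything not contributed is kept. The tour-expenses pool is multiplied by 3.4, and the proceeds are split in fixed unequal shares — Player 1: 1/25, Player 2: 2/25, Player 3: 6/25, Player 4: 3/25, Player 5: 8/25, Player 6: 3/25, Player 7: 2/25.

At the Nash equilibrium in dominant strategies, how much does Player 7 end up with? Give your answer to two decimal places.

48.34 dollars

A player with share s gets back 3.4·s per unit contributed, so full contribution is dominant for anyone with s > 1/3.4 = 0.2941 and zero contribution is dominant for anyone below.
The only share above 0.2941 is Player 5's 8/25, contributing 38; the remaining 6 contribute 0. Total contributed: 38.
Player 7 keeps 38 and receives 3.4 × 38 × 2/25 = 10.34 from the tour-expenses pool, for a payoff of 48.34.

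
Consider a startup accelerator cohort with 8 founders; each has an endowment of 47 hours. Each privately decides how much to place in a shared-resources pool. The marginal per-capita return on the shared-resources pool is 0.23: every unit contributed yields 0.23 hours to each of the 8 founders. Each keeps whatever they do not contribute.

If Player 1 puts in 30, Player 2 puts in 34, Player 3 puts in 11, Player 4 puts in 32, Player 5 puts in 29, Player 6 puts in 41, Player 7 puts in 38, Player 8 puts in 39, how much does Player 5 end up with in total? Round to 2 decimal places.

76.42 hours

Total contributed: 30 + 34 + 11 + 32 + 29 + 41 + 38 + 39 = 254.
Each receives 0.23 × 254 = 58.42 from the shared-resources pool.
Player 5 keeps 47 − 29 = 18, so Player 5's payoff is 18 + 58.42 = 76.42.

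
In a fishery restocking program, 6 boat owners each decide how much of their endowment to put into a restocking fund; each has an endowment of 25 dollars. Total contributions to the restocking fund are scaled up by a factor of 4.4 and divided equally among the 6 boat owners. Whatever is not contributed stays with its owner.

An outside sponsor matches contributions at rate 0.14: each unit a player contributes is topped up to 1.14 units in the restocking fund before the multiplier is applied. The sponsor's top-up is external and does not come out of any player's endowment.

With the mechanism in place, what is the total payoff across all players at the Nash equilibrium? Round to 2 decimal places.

150.00 dollars

With the mechanism, a contributed unit returns 4.4 × 1.14 / 6 = 0.8360 per unit of net cost — still below 1 — so contributing 0 remains dominant for every player.
At the Nash equilibrium no one contributes; group total payoff = 6 × 25 = 150.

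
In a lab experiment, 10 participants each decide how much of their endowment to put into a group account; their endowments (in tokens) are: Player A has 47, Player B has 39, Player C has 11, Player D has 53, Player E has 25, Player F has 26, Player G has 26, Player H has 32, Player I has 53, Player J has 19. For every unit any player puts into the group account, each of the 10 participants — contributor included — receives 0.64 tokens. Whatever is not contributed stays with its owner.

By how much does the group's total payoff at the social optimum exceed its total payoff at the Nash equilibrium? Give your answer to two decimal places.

1787.40 tokens

The private return per contributed unit is 0.64 < 1 for everyone, so the Nash equilibrium is zero contribution and the group total is Σ E_j = 47 + 39 + 11 + 53 + 25 + 26 + 26 + 32 + 53 + 19 = 331.
Each contributed unit returns 6.400 to the group, so the social optimum is full contribution by everyone: group total = 6.400 × 331 = 2118.40.
Efficiency loss = (6.400 − 1) × 331 = 1787.40.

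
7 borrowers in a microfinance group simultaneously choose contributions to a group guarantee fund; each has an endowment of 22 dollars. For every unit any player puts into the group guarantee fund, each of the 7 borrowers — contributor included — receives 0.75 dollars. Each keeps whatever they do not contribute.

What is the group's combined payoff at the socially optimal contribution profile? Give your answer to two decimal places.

808.50 dollars

Each contributed unit returns 5.250 to the group as a whole (0.75 to each of 7 players), which exceeds 1, so the social optimum is full contribution: group total = 5.250 × 154 = 808.50.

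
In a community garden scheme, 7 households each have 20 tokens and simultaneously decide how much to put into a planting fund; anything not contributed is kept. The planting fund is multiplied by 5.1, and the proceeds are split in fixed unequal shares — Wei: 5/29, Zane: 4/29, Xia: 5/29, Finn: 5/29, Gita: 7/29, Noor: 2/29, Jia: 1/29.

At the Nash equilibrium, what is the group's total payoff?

222.00 tokens

A player with share s gets back 5.1·s per unit contributed, so full contribution is dominant for anyone with s > 1/5.1 = 0.1961 and zero contribution is dominant for anyone below.
Only Gita (7/29) clears that bar, contributing 20; the remaining 6 contribute 0. Total contributed: 20.
The planting fund pays out 5.1 × 20 = 102.00 in total (split across the unequal shares, but the aggregate is all that matters for the group sum).
The 6 free-riders keep 20 each, adding 120. Group total = 120 + 102.00 = 222.00.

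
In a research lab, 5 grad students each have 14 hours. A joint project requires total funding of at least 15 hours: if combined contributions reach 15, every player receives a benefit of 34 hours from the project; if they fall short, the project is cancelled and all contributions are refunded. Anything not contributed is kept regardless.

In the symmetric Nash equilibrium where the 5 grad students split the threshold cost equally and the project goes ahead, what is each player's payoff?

45 hours

Equal share of the threshold: 15/5 = 3.
At this profile no one gains by cutting their contribution: any cut drops the total below 15, the project is cancelled, contributions are refunded, and the deviator ends with 14, which is less than 14 − 3 + 34 = 45. Contributing more than 3 just wastes the excess. So contributing exactly 3 is a best response.
Each player's payoff: 14 − 3 + 34 = 45.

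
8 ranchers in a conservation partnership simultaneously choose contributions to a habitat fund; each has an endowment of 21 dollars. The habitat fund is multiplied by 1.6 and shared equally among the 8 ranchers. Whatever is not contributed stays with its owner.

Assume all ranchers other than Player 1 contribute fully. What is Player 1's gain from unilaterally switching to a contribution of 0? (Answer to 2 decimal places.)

Switching from a contribution of 21 to 0 lets Player 1 keep an extra 21 dollars, but lowers the habitat fund by 21, which costs Player 1 their own share of that drop: 1.6/8 × 21 = 4.20.
Net gain = 21 − 4.20 = 16.80. The private return per contributed unit (0.2000) is below 1, so free-riding is indeed the best response regardless of what the others do.

16.80 dollars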